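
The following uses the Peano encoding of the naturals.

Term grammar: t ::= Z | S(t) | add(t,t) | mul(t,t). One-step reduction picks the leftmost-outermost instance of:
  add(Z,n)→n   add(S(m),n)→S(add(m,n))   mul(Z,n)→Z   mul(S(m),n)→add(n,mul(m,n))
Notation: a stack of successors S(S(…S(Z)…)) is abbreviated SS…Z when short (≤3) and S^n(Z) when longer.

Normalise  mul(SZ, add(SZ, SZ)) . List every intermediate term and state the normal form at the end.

Answer: normal form = SSZ  (in 7 steps)

Reduction:
  start: mul(SZ, add(SZ, SZ))
  step 1: add(add(SZ, SZ), mul(Z, add(SZ, SZ)))
  step 2: add(S(add(Z, SZ)), mul(Z, add(SZ, SZ)))
  step 3: S(add(add(Z, SZ), mul(Z, add(SZ, SZ))))
  step 4: S(add(SZ, mul(Z, add(SZ, SZ))))
  step 5: S(S(add(Z, mul(Z, add(SZ, SZ)))))
  step 6: S(S(mul(Z, add(SZ, SZ))))
  step 7: SSZ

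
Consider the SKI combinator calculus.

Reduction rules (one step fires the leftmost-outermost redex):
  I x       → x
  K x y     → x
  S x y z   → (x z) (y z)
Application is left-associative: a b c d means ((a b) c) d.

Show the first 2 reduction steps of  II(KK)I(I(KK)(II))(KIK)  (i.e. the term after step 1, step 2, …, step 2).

  start: II(KK)I(I(KK)(II))(KIK)
  →1  I(KK)I(I(KK)(II))(KIK)
  →2  KKI(I(KK)(II))(KIK)

Answer: after 2 steps: KKI(I(KK)(II))(KIK)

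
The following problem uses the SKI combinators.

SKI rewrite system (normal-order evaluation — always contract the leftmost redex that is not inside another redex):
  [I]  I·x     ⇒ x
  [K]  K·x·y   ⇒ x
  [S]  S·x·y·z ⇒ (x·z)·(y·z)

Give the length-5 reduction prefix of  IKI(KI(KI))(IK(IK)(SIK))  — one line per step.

Answer: after 5 steps: IK

Reduction:
  start: IKI(KI(KI))(IK(IK)(SIK))
  [1] KI(KI(KI))(IK(IK)(SIK))
  [2] I(IK(IK)(SIK))
  [3] IK(IK)(SIK)
  [4] K(IK)(SIK)
  [5] IK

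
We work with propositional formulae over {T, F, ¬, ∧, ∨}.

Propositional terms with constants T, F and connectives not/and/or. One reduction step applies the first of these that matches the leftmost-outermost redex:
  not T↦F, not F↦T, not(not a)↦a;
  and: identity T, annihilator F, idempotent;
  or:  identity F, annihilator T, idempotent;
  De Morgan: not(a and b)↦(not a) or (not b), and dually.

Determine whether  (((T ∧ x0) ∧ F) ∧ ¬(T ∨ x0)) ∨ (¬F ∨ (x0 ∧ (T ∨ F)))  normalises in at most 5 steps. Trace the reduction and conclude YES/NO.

  start: (((T ∧ x0) ∧ F) ∧ ¬(T ∨ x0)) ∨ (¬F ∨ (x0 ∧ (T ∨ F)))
  [1] (F ∧ ¬(T ∨ x0)) ∨ (¬F ∨ (x0 ∧ (T ∨ F)))
  [2] F ∨ (¬F ∨ (x0 ∧ (T ∨ F)))
  [3] ¬F ∨ (x0 ∧ (T ∨ F))
  [4] T ∨ (x0 ∧ (T ∨ F))
  [5] T

Answer: YES — reaches normal form T in 5 ≤ 5 steps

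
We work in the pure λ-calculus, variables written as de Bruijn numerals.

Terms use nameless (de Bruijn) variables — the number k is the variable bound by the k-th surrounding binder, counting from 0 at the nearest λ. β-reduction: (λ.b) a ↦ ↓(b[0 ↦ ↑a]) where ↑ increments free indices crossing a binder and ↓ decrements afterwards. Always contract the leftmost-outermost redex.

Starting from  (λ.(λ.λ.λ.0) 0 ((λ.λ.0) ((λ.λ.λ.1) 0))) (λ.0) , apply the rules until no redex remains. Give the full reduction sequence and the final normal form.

Answer: normal form = λ.0  (in 3 steps)

Reduction:
  start: (λ.(λ.λ.λ.0) 0 ((λ.λ.0) ((λ.λ.λ.1) 0))) (λ.0)
  →1  (λ.λ.λ.0) (λ.0) ((λ.λ.0) ((λ.λ.λ.1) (λ.0)))
  →2  (λ.λ.0) ((λ.λ.0) ((λ.λ.λ.1) (λ.0)))
  →3  λ.0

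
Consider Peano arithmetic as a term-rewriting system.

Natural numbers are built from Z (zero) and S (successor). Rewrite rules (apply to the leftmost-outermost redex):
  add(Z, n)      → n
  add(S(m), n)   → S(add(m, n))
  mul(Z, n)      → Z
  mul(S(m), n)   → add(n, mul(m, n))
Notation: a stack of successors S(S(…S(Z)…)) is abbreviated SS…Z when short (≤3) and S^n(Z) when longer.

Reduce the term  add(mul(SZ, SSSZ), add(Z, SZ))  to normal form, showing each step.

Answer: normal form = S^4(Z)  (in 11 steps)

Working:
  start: add(mul(SZ, SSSZ), add(Z, SZ))
  step 1: add(add(SSSZ, mul(Z, SSSZ)), add(Z, SZ))
  step 2: add(S(add(SSZ, mul(Z, SSSZ))), add(Z, SZ))
  step 3: S(add(add(SSZ, mul(Z, SSSZ)), add(Z, SZ)))
  step 4: S(add(S(add(SZ, mul(Z, SSSZ))), add(Z, SZ)))
  step 5: S(S(add(add(SZ, mul(Z, SSSZ)), add(Z, SZ))))
  step 6: S(S(add(S(add(Z, mul(Z, SSSZ))), add(Z, SZ))))
  step 7: S(S(S(add(add(Z, mul(Z, SSSZ)), add(Z, SZ)))))
  step 8: S(S(S(add(mul(Z, SSSZ), add(Z, SZ)))))
  step 9: S(S(S(add(Z, add(Z, SZ)))))
  step 10: S(S(S(add(Z, SZ))))
  step 11: S^4(Z)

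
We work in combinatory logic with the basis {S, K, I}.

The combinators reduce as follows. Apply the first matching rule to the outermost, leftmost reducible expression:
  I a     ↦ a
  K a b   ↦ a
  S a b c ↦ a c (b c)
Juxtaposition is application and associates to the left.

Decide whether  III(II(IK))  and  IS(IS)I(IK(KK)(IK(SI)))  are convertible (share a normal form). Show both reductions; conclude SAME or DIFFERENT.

Term A:
  start: III(II(IK))
  [1] II(II(IK))
  [2] I(II(IK))
  [3] II(IK)
  [4] I(IK)
  [5] IK
  [6] K

Term B:
  start: IS(IS)I(IK(KK)(IK(SI)))
  [1] S(IS)I(IK(KK)(IK(SI)))
  [2] IS(IK(KK)(IK(SI)))(I(IK(KK)(IK(SI))))
  [3] S(IK(KK)(IK(SI)))(I(IK(KK)(IK(SI))))
  [4] S(K(KK)(IK(SI)))(I(IK(KK)(IK(SI))))
  [5] S(KK)(I(IK(KK)(IK(SI))))
  [6] S(KK)(IK(KK)(IK(SI)))
  [7] S(KK)(K(KK)(IK(SI)))
  [8] S(KK)(KK)

Answer: DIFFERENT — A ⇓ K, B ⇓ S(KK)(KK)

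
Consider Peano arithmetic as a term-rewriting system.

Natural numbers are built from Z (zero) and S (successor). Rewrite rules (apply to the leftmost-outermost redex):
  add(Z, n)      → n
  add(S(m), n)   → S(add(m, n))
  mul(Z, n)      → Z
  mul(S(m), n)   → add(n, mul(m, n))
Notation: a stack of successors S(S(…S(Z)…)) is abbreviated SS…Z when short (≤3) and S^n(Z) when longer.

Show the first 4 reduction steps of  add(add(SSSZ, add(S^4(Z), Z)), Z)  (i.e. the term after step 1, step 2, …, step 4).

Answer: after 4 steps: S(S(add(add(SZ, add(S^4(Z), Z)), Z)))

Reduction:
  start: add(add(SSSZ, add(S^4(Z), Z)), Z)
  →1  add(S(add(SSZ, add(S^4(Z), Z))), Z)
  →2  S(add(add(SSZ, add(S^4(Z), Z)), Z))
  →3  S(add(S(add(SZ, add(S^4(Z), Z))), Z))
  →4  S(S(add(add(SZ, add(S^4(Z), Z)), Z)))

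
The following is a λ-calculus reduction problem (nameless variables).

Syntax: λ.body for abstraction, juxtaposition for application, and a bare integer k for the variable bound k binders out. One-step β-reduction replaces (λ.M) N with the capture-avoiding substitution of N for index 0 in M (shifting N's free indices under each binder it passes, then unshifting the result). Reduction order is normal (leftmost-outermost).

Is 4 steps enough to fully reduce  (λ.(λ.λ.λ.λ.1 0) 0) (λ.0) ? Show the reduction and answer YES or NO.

Answer: YES — reaches normal form λ.λ.λ.1 0 in 2 ≤ 4 steps

Working:
  start: (λ.(λ.λ.λ.λ.1 0) 0) (λ.0)
  step 1: (λ.λ.λ.λ.1 0) (λ.0)
  step 2: λ.λ.λ.1 0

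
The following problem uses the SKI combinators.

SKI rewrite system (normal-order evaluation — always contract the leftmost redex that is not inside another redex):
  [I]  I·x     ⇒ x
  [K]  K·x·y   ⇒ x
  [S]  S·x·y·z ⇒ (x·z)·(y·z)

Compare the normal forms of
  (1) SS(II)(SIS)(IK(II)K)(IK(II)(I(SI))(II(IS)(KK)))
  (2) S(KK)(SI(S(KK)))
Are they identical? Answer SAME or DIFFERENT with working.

Term A:
  start: SS(II)(SIS)(IK(II)K)(IK(II)(I(SI))(II(IS)(KK)))
  →1  S(SIS)(II(SIS))(IK(II)K)(IK(II)(I(SI))(II(IS)(KK)))
  →2  SIS(IK(II)K)(II(SIS)(IK(II)K))(IK(II)(I(SI))(II(IS)(KK)))
  →3  I(IK(II)K)(S(IK(II)K))(II(SIS)(IK(II)K))(IK(II)(I(SI))(II(IS)(KK)))
  →4  IK(II)K(S(IK(II)K))(II(SIS)(IK(II)K))(IK(II)(I(SI))(II(IS)(KK)))
  →5  K(II)K(S(IK(II)K))(II(SIS)(IK(II)K))(IK(II)(I(SI))(II(IS)(KK)))
  →6  II(S(IK(II)K))(II(SIS)(IK(II)K))(IK(II)(I(SI))(II(IS)(KK)))
  →7  I(S(IK(II)K))(II(SIS)(IK(II)K))(IK(II)(I(SI))(II(IS)(KK)))
  →8  S(IK(II)K)(II(SIS)(IK(II)K))(IK(II)(I(SI))(II(IS)(KK)))
  →9  IK(II)K(IK(II)(I(SI))(II(IS)(KK)))(II(SIS)(IK(II)K)(IK(II)(I(SI))(II(IS)(KK))))
  →10  K(II)K(IK(II)(I(SI))(II(IS)(KK)))(II(SIS)(IK(II)K)(IK(II)(I(SI))(II(IS)(KK))))
  →11  II(IK(II)(I(SI))(II(IS)(KK)))(II(SIS)(IK(II)K)(IK(II)(I(SI))(II(IS)(KK))))
  →12  I(IK(II)(I(SI))(II(IS)(KK)))(II(SIS)(IK(II)K)(IK(II)(I(SI))(II(IS)(KK))))
  →13  IK(II)(I(SI))(II(IS)(KK))(II(SIS)(IK(II)K)(IK(II)(I(SI))(II(IS)(KK))))
  →14  K(II)(I(SI))(II(IS)(KK))(II(SIS)(IK(II)K)(IK(II)(I(SI))(II(IS)(KK))))
  →15  II(II(IS)(KK))(II(SIS)(IK(II)K)(IK(II)(I(SI))(II(IS)(KK))))
  →16  I(II(IS)(KK))(II(SIS)(IK(II)K)(IK(II)(I(SI))(II(IS)(KK))))
  →17  II(IS)(KK)(II(SIS)(IK(II)K)(IK(II)(I(SI))(II(IS)(KK))))
  →18  I(IS)(KK)(II(SIS)(IK(II)K)(IK(II)(I(SI))(II(IS)(KK))))
  →19  IS(KK)(II(SIS)(IK(II)K)(IK(II)(I(SI))(II(IS)(KK))))
  →20  S(KK)(II(SIS)(IK(II)K)(IK(II)(I(SI))(II(IS)(KK))))
  →21  S(KK)(I(SIS)(IK(II)K)(IK(II)(I(SI))(II(IS)(KK))))
  →22  S(KK)(SIS(IK(II)K)(IK(II)(I(SI))(II(IS)(KK))))
  →23  S(KK)(I(IK(II)K)(S(IK(II)K))(IK(II)(I(SI))(II(IS)(KK))))
  →24  S(KK)(IK(II)K(S(IK(II)K))(IK(II)(I(SI))(II(IS)(KK))))
  →25  S(KK)(K(II)K(S(IK(II)K))(IK(II)(I(SI))(II(IS)(KK))))
  →26  S(KK)(II(S(IK(II)K))(IK(II)(I(SI))(II(IS)(KK))))
  →27  S(KK)(I(S(IK(II)K))(IK(II)(I(SI))(II(IS)(KK))))
  →28  S(KK)(S(IK(II)K)(IK(II)(I(SI))(II(IS)(KK))))
  →29  S(KK)(S(K(II)K)(IK(II)(I(SI))(II(IS)(KK))))
  →30  S(KK)(S(II)(IK(II)(I(SI))(II(IS)(KK))))
  →31  S(KK)(SI(IK(II)(I(SI))(II(IS)(KK))))
  →32  S(KK)(SI(K(II)(I(SI))(II(IS)(KK))))
  →33  S(KK)(SI(II(II(IS)(KK))))
  →34  S(KK)(SI(I(II(IS)(KK))))
  →35  S(KK)(SI(II(IS)(KK)))
  →36  S(KK)(SI(I(IS)(KK)))
  →37  S(KK)(SI(IS(KK)))
  →38  S(KK)(SI(S(KK)))

Term B:
  start: S(KK)(SI(S(KK)))

Answer: SAME — A ⇓ S(KK)(SI(S(KK))), B ⇓ S(KK)(SI(S(KK)))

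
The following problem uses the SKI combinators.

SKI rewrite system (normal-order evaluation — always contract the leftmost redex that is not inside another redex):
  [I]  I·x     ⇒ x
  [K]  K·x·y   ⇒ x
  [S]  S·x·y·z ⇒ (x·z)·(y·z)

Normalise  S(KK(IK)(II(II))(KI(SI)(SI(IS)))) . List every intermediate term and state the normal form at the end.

  start: S(KK(IK)(II(II))(KI(SI)(SI(IS))))
  step 1: S(K(II(II))(KI(SI)(SI(IS))))
  step 2: S(II(II))
  step 3: S(I(II))
  step 4: S(II)
  step 5: SI

Answer: normal form = SI  (in 5 steps)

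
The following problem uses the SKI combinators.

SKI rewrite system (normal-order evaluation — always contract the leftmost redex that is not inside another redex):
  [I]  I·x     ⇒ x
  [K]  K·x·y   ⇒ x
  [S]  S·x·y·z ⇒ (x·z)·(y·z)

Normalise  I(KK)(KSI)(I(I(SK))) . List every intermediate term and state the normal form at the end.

  start: I(KK)(KSI)(I(I(SK)))
  [1] KK(KSI)(I(I(SK)))
  [2] K(I(I(SK)))
  [3] K(I(SK))
  [4] K(SK)

Answer: normal form = K(SK)  (in 4 steps)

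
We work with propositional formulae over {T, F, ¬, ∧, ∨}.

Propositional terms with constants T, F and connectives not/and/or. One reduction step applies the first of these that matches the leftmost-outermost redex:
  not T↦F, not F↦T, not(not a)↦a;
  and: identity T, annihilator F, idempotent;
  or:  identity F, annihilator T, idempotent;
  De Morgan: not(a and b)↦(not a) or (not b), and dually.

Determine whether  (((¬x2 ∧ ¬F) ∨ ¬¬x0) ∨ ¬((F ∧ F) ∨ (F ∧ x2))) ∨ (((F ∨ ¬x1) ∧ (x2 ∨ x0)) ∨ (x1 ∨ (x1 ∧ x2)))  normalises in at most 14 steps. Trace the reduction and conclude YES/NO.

  start: (((¬x2 ∧ ¬F) ∨ ¬¬x0) ∨ ¬((F ∧ F) ∨ (F ∧ x2))) ∨ (((F ∨ ¬x1) ∧ (x2 ∨ x0)) ∨ (x1 ∨ (x1 ∧ x2)))
  [1] (((¬x2 ∧ T) ∨ ¬¬x0) ∨ ¬((F ∧ F) ∨ (F ∧ x2))) ∨ (((F ∨ ¬x1) ∧ (x2 ∨ x0)) ∨ (x1 ∨ (x1 ∧ x2)))
  [2] ((¬x2 ∨ ¬¬x0) ∨ ¬((F ∧ F) ∨ (F ∧ x2))) ∨ (((F ∨ ¬x1) ∧ (x2 ∨ x0)) ∨ (x1 ∨ (x1 ∧ x2)))
  [3] ((¬x2 ∨ x0) ∨ ¬((F ∧ F) ∨ (F ∧ x2))) ∨ (((F ∨ ¬x1) ∧ (x2 ∨ x0)) ∨ (x1 ∨ (x1 ∧ x2)))
  [4] ((¬x2 ∨ x0) ∨ (¬(F ∧ F) ∧ ¬(F ∧ x2))) ∨ (((F ∨ ¬x1) ∧ (x2 ∨ x0)) ∨ (x1 ∨ (x1 ∧ x2)))
  [5] ((¬x2 ∨ x0) ∨ ((¬F ∨ ¬F) ∧ ¬(F ∧ x2))) ∨ (((F ∨ ¬x1) ∧ (x2 ∨ x0)) ∨ (x1 ∨ (x1 ∧ x2)))
  [6] ((¬x2 ∨ x0) ∨ (¬F ∧ ¬(F ∧ x2))) ∨ (((F ∨ ¬x1) ∧ (x2 ∨ x0)) ∨ (x1 ∨ (x1 ∧ x2)))
  [7] ((¬x2 ∨ x0) ∨ (T ∧ ¬(F ∧ x2))) ∨ (((F ∨ ¬x1) ∧ (x2 ∨ x0)) ∨ (x1 ∨ (x1 ∧ x2)))
  [8] ((¬x2 ∨ x0) ∨ ¬(F ∧ x2)) ∨ (((F ∨ ¬x1) ∧ (x2 ∨ x0)) ∨ (x1 ∨ (x1 ∧ x2)))
  [9] ((¬x2 ∨ x0) ∨ (¬F ∨ ¬x2)) ∨ (((F ∨ ¬x1) ∧ (x2 ∨ x0)) ∨ (x1 ∨ (x1 ∧ x2)))
  [10] ((¬x2 ∨ x0) ∨ (T ∨ ¬x2)) ∨ (((F ∨ ¬x1) ∧ (x2 ∨ x0)) ∨ (x1 ∨ (x1 ∧ x2)))
  [11] ((¬x2 ∨ x0) ∨ T) ∨ (((F ∨ ¬x1) ∧ (x2 ∨ x0)) ∨ (x1 ∨ (x1 ∧ x2)))
  [12] T ∨ (((F ∨ ¬x1) ∧ (x2 ∨ x0)) ∨ (x1 ∨ (x1 ∧ x2)))
  [13] T

Answer: YES — reaches normal form T in 13 ≤ 14 steps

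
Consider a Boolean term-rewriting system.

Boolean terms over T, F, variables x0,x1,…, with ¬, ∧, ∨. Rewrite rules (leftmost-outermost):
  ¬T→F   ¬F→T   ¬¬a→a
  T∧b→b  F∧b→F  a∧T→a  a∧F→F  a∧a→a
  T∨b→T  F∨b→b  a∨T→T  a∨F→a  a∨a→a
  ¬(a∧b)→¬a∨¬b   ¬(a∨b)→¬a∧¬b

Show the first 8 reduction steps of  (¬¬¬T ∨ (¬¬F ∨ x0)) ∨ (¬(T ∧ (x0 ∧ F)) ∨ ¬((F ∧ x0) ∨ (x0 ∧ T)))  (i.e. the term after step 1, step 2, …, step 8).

Answer: after 8 steps: x0 ∨ (¬(x0 ∧ F) ∨ ¬((F ∧ x0) ∨ (x0 ∧ T)))

Reduction:
  start: (¬¬¬T ∨ (¬¬F ∨ x0)) ∨ (¬(T ∧ (x0 ∧ F)) ∨ ¬((F ∧ x0) ∨ (x0 ∧ T)))
  →1  (¬T ∨ (¬¬F ∨ x0)) ∨ (¬(T ∧ (x0 ∧ F)) ∨ ¬((F ∧ x0) ∨ (x0 ∧ T)))
  →2  (F ∨ (¬¬F ∨ x0)) ∨ (¬(T ∧ (x0 ∧ F)) ∨ ¬((F ∧ x0) ∨ (x0 ∧ T)))
  →3  (¬¬F ∨ x0) ∨ (¬(T ∧ (x0 ∧ F)) ∨ ¬((F ∧ x0) ∨ (x0 ∧ T)))
  →4  (F ∨ x0) ∨ (¬(T ∧ (x0 ∧ F)) ∨ ¬((F ∧ x0) ∨ (x0 ∧ T)))
  →5  x0 ∨ (¬(T ∧ (x0 ∧ F)) ∨ ¬((F ∧ x0) ∨ (x0 ∧ T)))
  →6  x0 ∨ ((¬T ∨ ¬(x0 ∧ F)) ∨ ¬((F ∧ x0) ∨ (x0 ∧ T)))
  →7  x0 ∨ ((F ∨ ¬(x0 ∧ F)) ∨ ¬((F ∧ x0) ∨ (x0 ∧ T)))
  →8  x0 ∨ (¬(x0 ∧ F) ∨ ¬((F ∧ x0) ∨ (x0 ∧ T)))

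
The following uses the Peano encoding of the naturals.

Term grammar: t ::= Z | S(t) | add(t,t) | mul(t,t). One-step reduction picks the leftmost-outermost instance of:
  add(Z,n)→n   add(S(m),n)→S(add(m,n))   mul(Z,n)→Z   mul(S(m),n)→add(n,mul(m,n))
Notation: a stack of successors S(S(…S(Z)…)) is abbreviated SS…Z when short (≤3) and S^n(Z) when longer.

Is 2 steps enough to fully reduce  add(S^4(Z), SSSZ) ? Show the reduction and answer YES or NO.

  start: add(S^4(Z), SSSZ)
  step 1: S(add(SSSZ, SSSZ))
  step 2: S(S(add(SSZ, SSSZ)))

Answer: NO — after 2 steps the term is S(S(add(SSZ, SSSZ))), not yet normal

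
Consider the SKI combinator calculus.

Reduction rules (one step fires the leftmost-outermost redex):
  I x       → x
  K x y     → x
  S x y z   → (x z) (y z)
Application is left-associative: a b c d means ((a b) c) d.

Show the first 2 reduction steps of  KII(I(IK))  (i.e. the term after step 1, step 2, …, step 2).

Answer: after 2 steps: I(IK)

Derivation:
  start: KII(I(IK))
  →1  I(I(IK))
  →2  I(IK)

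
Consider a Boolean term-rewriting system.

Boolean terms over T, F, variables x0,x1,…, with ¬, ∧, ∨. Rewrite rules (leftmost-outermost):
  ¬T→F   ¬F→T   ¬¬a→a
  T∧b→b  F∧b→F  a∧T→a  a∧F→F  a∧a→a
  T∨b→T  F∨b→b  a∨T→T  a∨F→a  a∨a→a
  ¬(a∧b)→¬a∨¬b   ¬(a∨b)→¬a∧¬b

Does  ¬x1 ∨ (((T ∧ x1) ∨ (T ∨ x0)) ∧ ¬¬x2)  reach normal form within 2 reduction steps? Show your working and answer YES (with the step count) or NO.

Answer: NO — after 2 steps the term is ¬x1 ∨ ((x1 ∨ T) ∧ ¬¬x2), not yet normal

Derivation:
  start: ¬x1 ∨ (((T ∧ x1) ∨ (T ∨ x0)) ∧ ¬¬x2)
  →1  ¬x1 ∨ ((x1 ∨ (T ∨ x0)) ∧ ¬¬x2)
  →2  ¬x1 ∨ ((x1 ∨ T) ∧ ¬¬x2)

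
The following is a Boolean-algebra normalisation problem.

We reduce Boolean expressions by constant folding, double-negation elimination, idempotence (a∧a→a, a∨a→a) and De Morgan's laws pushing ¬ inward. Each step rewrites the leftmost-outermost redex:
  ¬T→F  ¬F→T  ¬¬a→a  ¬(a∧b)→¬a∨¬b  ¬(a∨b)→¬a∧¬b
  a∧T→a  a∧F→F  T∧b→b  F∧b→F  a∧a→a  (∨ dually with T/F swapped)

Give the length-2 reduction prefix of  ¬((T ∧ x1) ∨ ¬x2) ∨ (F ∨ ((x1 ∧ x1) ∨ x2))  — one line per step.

  start: ¬((T ∧ x1) ∨ ¬x2) ∨ (F ∨ ((x1 ∧ x1) ∨ x2))
  [1] (¬(T ∧ x1) ∧ ¬¬x2) ∨ (F ∨ ((x1 ∧ x1) ∨ x2))
  [2] ((¬T ∨ ¬x1) ∧ ¬¬x2) ∨ (F ∨ ((x1 ∧ x1) ∨ x2))

Answer: after 2 steps: ((¬T ∨ ¬x1) ∧ ¬¬x2) ∨ (F ∨ ((x1 ∧ x1) ∨ x2))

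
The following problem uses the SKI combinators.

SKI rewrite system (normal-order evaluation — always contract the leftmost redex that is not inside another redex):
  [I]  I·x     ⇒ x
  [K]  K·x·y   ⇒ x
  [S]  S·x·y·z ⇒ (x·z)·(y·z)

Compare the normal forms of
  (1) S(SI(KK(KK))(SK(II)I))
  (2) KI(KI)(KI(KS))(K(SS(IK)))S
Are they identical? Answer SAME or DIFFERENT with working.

Answer: DIFFERENT — A ⇓ S(KI), B ⇓ SSK

Reduction:
Term A:
  start: S(SI(KK(KK))(SK(II)I))
  →1  S(I(SK(II)I)(KK(KK)(SK(II)I)))
  →2  S(SK(II)I(KK(KK)(SK(II)I)))
  →3  S(KI(III)(KK(KK)(SK(II)I)))
  →4  S(I(KK(KK)(SK(II)I)))
  →5  S(KK(KK)(SK(II)I))
  →6  S(K(SK(II)I))
  →7  S(K(KI(III)))
  →8  S(KI)

Term B:
  start: KI(KI)(KI(KS))(K(SS(IK)))S
  →1  I(KI(KS))(K(SS(IK)))S
  →2  KI(KS)(K(SS(IK)))S
  →3  I(K(SS(IK)))S
  →4  K(SS(IK))S
  →5  SS(IK)
  →6  SSK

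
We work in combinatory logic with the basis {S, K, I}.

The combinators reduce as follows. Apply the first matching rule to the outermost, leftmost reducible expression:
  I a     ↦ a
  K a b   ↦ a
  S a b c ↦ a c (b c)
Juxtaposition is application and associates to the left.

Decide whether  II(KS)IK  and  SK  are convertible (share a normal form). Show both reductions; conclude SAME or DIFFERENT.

Answer: SAME — A ⇓ SK, B ⇓ SK

Derivation:
Term A:
  start: II(KS)IK
  [1] I(KS)IK
  [2] KSIK
  [3] SK

Term B:
  start: SK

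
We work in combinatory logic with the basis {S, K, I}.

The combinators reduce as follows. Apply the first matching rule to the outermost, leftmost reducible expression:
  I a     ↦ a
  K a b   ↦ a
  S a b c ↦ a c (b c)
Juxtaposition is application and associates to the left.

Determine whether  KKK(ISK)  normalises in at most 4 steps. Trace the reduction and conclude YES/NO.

Answer: YES — reaches normal form K(SK) in 2 ≤ 4 steps

Reduction:
  start: KKK(ISK)
  step 1: K(ISK)
  step 2: K(SK)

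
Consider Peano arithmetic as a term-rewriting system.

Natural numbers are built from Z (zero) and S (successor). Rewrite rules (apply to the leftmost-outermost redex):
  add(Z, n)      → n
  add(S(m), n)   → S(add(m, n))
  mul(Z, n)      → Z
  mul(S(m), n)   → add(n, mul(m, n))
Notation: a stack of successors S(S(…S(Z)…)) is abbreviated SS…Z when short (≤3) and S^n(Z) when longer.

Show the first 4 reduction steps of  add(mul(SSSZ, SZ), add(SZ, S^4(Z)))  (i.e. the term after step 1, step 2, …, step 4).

  start: add(mul(SSSZ, SZ), add(SZ, S^4(Z)))
  step 1: add(add(SZ, mul(SSZ, SZ)), add(SZ, S^4(Z)))
  step 2: add(S(add(Z, mul(SSZ, SZ))), add(SZ, S^4(Z)))
  step 3: S(add(add(Z, mul(SSZ, SZ)), add(SZ, S^4(Z))))
  step 4: S(add(mul(SSZ, SZ), add(SZ, S^4(Z))))

Answer: after 4 steps: S(add(mul(SSZ, SZ), add(SZ, S^4(Z))))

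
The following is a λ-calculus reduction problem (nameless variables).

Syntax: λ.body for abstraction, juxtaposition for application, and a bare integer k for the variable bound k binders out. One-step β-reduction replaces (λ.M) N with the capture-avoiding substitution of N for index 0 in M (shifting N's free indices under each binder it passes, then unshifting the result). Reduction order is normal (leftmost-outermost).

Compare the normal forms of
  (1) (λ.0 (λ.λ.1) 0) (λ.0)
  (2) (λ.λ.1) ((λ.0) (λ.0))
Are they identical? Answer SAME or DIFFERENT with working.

Answer: SAME — A ⇓ λ.λ.0, B ⇓ λ.λ.0

Working:
Term A:
  start: (λ.0 (λ.λ.1) 0) (λ.0)
  →1  (λ.0) (λ.λ.1) (λ.0)
  →2  (λ.λ.1) (λ.0)
  →3  λ.λ.0

Term B:
  start: (λ.λ.1) ((λ.0) (λ.0))
  →1  λ.(λ.0) (λ.0)
  →2  λ.λ.0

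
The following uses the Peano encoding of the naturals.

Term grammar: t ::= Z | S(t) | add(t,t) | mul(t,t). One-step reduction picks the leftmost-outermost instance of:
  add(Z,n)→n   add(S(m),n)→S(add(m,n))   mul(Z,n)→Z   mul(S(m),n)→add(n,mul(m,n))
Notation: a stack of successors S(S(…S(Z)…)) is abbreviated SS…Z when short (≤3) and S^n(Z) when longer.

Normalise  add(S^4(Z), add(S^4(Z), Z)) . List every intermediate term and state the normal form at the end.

  start: add(S^4(Z), add(S^4(Z), Z))
  step 1: S(add(SSSZ, add(S^4(Z), Z)))
  step 2: S(S(add(SSZ, add(S^4(Z), Z))))
  step 3: S(S(S(add(SZ, add(S^4(Z), Z)))))
  step 4: S(S(S(S(add(Z, add(S^4(Z), Z))))))
  step 5: S(S(S(S(add(S^4(Z), Z)))))
  step 6: S(S(S(S(S(add(SSSZ, Z))))))
  step 7: S(S(S(S(S(S(add(SSZ, Z)))))))
  step 8: S(S(S(S(S(S(S(add(SZ, Z))))))))
  step 9: S(S(S(S(S(S(S(S(add(Z, Z)))))))))
  step 10: S^8(Z)

Answer: normal form = S^8(Z)  (in 10 steps)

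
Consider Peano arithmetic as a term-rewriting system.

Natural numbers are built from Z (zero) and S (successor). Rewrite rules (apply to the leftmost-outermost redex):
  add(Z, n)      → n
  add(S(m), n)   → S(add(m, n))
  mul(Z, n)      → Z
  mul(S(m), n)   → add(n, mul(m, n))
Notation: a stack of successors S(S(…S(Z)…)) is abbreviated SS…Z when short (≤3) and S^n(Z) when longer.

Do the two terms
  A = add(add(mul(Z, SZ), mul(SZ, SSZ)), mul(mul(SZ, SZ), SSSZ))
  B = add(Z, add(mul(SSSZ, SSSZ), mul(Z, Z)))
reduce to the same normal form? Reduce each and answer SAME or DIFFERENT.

Answer: DIFFERENT — A ⇓ S^5(Z), B ⇓ S^9(Z)

Derivation:
Term A:
  start: add(add(mul(Z, SZ), mul(SZ, SSZ)), mul(mul(SZ, SZ), SSSZ))
  step 1: add(add(Z, mul(SZ, SSZ)), mul(mul(SZ, SZ), SSSZ))
  step 2: add(mul(SZ, SSZ), mul(mul(SZ, SZ), SSSZ))
  step 3: add(add(SSZ, mul(Z, SSZ)), mul(mul(SZ, SZ), SSSZ))
  step 4: add(S(add(SZ, mul(Z, SSZ))), mul(mul(SZ, SZ), SSSZ))
  step 5: S(add(add(SZ, mul(Z, SSZ)), mul(mul(SZ, SZ), SSSZ)))
  step 6: S(add(S(add(Z, mul(Z, SSZ))), mul(mul(SZ, SZ), SSSZ)))
  step 7: S(S(add(add(Z, mul(Z, SSZ)), mul(mul(SZ, SZ), SSSZ))))
  step 8: S(S(add(mul(Z, SSZ), mul(mul(SZ, SZ), SSSZ))))
  step 9: S(S(add(Z, mul(mul(SZ, SZ), SSSZ))))
  step 10: S(S(mul(mul(SZ, SZ), SSSZ)))
  step 11: S(S(mul(add(SZ, mul(Z, SZ)), SSSZ)))
  step 12: S(S(mul(S(add(Z, mul(Z, SZ))), SSSZ)))
  step 13: S(S(add(SSSZ, mul(add(Z, mul(Z, SZ)), SSSZ))))
  step 14: S(S(S(add(SSZ, mul(add(Z, mul(Z, SZ)), SSSZ)))))
  step 15: S(S(S(S(add(SZ, mul(add(Z, mul(Z, SZ)), SSSZ))))))
  step 16: S(S(S(S(S(add(Z, mul(add(Z, mul(Z, SZ)), SSSZ)))))))
  step 17: S(S(S(S(S(mul(add(Z, mul(Z, SZ)), SSSZ))))))
  step 18: S(S(S(S(S(mul(mul(Z, SZ), SSSZ))))))
  step 19: S(S(S(S(S(mul(Z, SSSZ))))))
  step 20: S^5(Z)

Term B:
  start: add(Z, add(mul(SSSZ, SSSZ), mul(Z, Z)))
  step 1: add(mul(SSSZ, SSSZ), mul(Z, Z))
  step 2: add(add(SSSZ, mul(SSZ, SSSZ)), mul(Z, Z))
  step 3: add(S(add(SSZ, mul(SSZ, SSSZ))), mul(Z, Z))
  step 4: S(add(add(SSZ, mul(SSZ, SSSZ)), mul(Z, Z)))
  step 5: S(add(S(add(SZ, mul(SSZ, SSSZ))), mul(Z, Z)))
  step 6: S(S(add(add(SZ, mul(SSZ, SSSZ)), mul(Z, Z))))
  step 7: S(S(add(S(add(Z, mul(SSZ, SSSZ))), mul(Z, Z))))
  step 8: S(S(S(add(add(Z, mul(SSZ, SSSZ)), mul(Z, Z)))))
  step 9: S(S(S(add(mul(SSZ, SSSZ), mul(Z, Z)))))
  step 10: S(S(S(add(add(SSSZ, mul(SZ, SSSZ)), mul(Z, Z)))))
  step 11: S(S(S(add(S(add(SSZ, mul(SZ, SSSZ))), mul(Z, Z)))))
  step 12: S(S(S(S(add(add(SSZ, mul(SZ, SSSZ)), mul(Z, Z))))))
  step 13: S(S(S(S(add(S(add(SZ, mul(SZ, SSSZ))), mul(Z, Z))))))
  step 14: S(S(S(S(S(add(add(SZ, mul(SZ, SSSZ)), mul(Z, Z)))))))
  step 15: S(S(S(S(S(add(S(add(Z, mul(SZ, SSSZ))), mul(Z, Z)))))))
  step 16: S(S(S(S(S(S(add(add(Z, mul(SZ, SSSZ)), mul(Z, Z))))))))
  step 17: S(S(S(S(S(S(add(mul(SZ, SSSZ), mul(Z, Z))))))))
  step 18: S(S(S(S(S(S(add(add(SSSZ, mul(Z, SSSZ)), mul(Z, Z))))))))
  step 19: S(S(S(S(S(S(add(S(add(SSZ, mul(Z, SSSZ))), mul(Z, Z))))))))
  step 20: S(S(S(S(S(S(S(add(add(SSZ, mul(Z, SSSZ)), mul(Z, Z)))))))))
  step 21: S(S(S(S(S(S(S(add(S(add(SZ, mul(Z, SSSZ))), mul(Z, Z)))))))))
  step 22: S(S(S(S(S(S(S(S(add(add(SZ, mul(Z, SSSZ)), mul(Z, Z))))))))))
  step 23: S(S(S(S(S(S(S(S(add(S(add(Z, mul(Z, SSSZ))), mul(Z, Z))))))))))
  step 24: S(S(S(S(S(S(S(S(S(add(add(Z, mul(Z, SSSZ)), mul(Z, Z)))))))))))
  step 25: S(S(S(S(S(S(S(S(S(add(mul(Z, SSSZ), mul(Z, Z)))))))))))
  step 26: S(S(S(S(S(S(S(S(S(add(Z, mul(Z, Z)))))))))))
  step 27: S(S(S(S(S(S(S(S(S(mul(Z, Z))))))))))
  step 28: S^9(Z)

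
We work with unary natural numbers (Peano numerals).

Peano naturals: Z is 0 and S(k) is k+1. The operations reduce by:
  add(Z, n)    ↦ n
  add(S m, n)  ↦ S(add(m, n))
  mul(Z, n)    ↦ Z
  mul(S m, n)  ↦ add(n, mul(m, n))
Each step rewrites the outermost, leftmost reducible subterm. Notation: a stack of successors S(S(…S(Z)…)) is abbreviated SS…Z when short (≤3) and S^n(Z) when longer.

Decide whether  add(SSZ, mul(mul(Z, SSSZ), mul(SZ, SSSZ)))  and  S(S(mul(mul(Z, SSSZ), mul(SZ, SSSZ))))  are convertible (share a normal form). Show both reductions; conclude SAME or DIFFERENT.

Answer: SAME — A ⇓ SSZ, B ⇓ SSZ

Derivation:
Term A:
  start: add(SSZ, mul(mul(Z, SSSZ), mul(SZ, SSSZ)))
  [1] S(add(SZ, mul(mul(Z, SSSZ), mul(SZ, SSSZ))))
  [2] S(S(add(Z, mul(mul(Z, SSSZ), mul(SZ, SSSZ)))))
  [3] S(S(mul(mul(Z, SSSZ), mul(SZ, SSSZ))))
  [4] S(S(mul(Z, mul(SZ, SSSZ))))
  [5] SSZ

Term B:
  start: S(S(mul(mul(Z, SSSZ), mul(SZ, SSSZ))))
  [1] S(S(mul(Z, mul(SZ, SSSZ))))
  [2] SSZ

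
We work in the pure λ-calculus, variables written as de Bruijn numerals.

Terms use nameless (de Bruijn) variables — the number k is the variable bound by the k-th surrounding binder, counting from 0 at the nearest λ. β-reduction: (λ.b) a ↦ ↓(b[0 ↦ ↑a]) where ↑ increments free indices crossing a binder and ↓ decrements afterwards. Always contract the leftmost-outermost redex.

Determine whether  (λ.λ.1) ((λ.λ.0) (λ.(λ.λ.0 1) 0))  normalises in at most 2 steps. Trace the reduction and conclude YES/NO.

  start: (λ.λ.1) ((λ.λ.0) (λ.(λ.λ.0 1) 0))
  →1  λ.(λ.λ.0) (λ.(λ.λ.0 1) 0)
  →2  λ.λ.0

Answer: YES — reaches normal form λ.λ.0 in 2 ≤ 2 steps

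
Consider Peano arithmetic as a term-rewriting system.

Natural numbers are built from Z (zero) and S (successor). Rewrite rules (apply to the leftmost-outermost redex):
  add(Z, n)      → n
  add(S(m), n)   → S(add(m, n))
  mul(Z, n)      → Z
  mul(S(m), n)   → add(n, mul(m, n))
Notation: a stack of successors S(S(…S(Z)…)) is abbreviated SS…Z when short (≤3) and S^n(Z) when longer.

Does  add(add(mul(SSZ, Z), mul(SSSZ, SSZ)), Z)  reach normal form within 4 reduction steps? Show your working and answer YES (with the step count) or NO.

  start: add(add(mul(SSZ, Z), mul(SSSZ, SSZ)), Z)
  [1] add(add(add(Z, mul(SZ, Z)), mul(SSSZ, SSZ)), Z)
  [2] add(add(mul(SZ, Z), mul(SSSZ, SSZ)), Z)
  [3] add(add(add(Z, mul(Z, Z)), mul(SSSZ, SSZ)), Z)
  [4] add(add(mul(Z, Z), mul(SSSZ, SSZ)), Z)

Answer: NO — after 4 steps the term is add(add(mul(Z, Z), mul(SSSZ, SSZ)), Z), not yet normal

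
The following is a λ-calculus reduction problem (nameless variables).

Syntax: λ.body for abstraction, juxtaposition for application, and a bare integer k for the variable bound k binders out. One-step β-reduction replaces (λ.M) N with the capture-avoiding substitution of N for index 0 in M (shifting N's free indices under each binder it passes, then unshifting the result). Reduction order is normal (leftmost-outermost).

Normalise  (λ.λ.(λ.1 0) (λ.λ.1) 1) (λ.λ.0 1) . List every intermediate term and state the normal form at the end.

Answer: normal form = λ.0 (λ.λ.1) (λ.λ.0 1)  (in 2 steps)

Derivation:
  start: (λ.λ.(λ.1 0) (λ.λ.1) 1) (λ.λ.0 1)
  →1  λ.(λ.1 0) (λ.λ.1) (λ.λ.0 1)
  →2  λ.0 (λ.λ.1) (λ.λ.0 1)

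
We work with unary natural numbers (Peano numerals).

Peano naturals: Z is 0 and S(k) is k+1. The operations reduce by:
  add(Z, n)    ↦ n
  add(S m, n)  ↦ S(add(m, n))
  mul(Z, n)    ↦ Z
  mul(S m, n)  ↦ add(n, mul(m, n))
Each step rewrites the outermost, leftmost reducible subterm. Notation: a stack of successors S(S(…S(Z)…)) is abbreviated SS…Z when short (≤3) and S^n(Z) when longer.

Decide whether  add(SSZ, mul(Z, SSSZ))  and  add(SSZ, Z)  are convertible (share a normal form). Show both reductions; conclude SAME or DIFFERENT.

Answer: SAME — A ⇓ SSZ, B ⇓ SSZ

Reduction:
Term A:
  start: add(SSZ, mul(Z, SSSZ))
  [1] S(add(SZ, mul(Z, SSSZ)))
  [2] S(S(add(Z, mul(Z, SSSZ))))
  [3] S(S(mul(Z, SSSZ)))
  [4] SSZ

Term B:
  start: add(SSZ, Z)
  [1] S(add(SZ, Z))
  [2] S(S(add(Z, Z)))
  [3] SSZ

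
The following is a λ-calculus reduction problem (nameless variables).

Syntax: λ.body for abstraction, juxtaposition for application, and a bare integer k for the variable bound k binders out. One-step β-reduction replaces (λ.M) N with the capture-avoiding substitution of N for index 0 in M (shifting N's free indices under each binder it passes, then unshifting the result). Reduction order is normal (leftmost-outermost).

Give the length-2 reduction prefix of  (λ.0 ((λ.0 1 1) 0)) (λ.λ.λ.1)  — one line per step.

Answer: after 2 steps: λ.λ.1

Reduction:
  start: (λ.0 ((λ.0 1 1) 0)) (λ.λ.λ.1)
  step 1: (λ.λ.λ.1) ((λ.0 (λ.λ.λ.1) (λ.λ.λ.1)) (λ.λ.λ.1))
  step 2: λ.λ.1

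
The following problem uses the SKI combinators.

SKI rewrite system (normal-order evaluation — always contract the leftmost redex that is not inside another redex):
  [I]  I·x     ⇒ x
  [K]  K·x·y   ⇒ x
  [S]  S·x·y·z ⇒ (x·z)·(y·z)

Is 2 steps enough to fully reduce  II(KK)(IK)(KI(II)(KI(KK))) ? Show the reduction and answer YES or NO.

Answer: NO — after 2 steps the term is KK(IK)(KI(II)(KI(KK))), not yet normal

Derivation:
  start: II(KK)(IK)(KI(II)(KI(KK)))
  →1  I(KK)(IK)(KI(II)(KI(KK)))
  →2  KK(IK)(KI(II)(KI(KK)))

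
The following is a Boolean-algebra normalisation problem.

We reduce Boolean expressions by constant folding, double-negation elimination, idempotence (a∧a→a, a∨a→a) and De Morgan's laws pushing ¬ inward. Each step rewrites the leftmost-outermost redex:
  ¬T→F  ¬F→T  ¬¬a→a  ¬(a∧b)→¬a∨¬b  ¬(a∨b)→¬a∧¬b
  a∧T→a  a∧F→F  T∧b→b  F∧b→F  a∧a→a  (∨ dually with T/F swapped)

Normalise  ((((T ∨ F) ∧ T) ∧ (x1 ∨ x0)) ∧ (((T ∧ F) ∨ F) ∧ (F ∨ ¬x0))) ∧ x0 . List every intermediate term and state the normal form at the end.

  start: ((((T ∨ F) ∧ T) ∧ (x1 ∨ x0)) ∧ (((T ∧ F) ∨ F) ∧ (F ∨ ¬x0))) ∧ x0
  [1] (((T ∨ F) ∧ (x1 ∨ x0)) ∧ (((T ∧ F) ∨ F) ∧ (F ∨ ¬x0))) ∧ x0
  [2] ((T ∧ (x1 ∨ x0)) ∧ (((T ∧ F) ∨ F) ∧ (F ∨ ¬x0))) ∧ x0
  [3] ((x1 ∨ x0) ∧ (((T ∧ F) ∨ F) ∧ (F ∨ ¬x0))) ∧ x0
  [4] ((x1 ∨ x0) ∧ ((T ∧ F) ∧ (F ∨ ¬x0))) ∧ x0
  [5] ((x1 ∨ x0) ∧ (F ∧ (F ∨ ¬x0))) ∧ x0
  [6] ((x1 ∨ x0) ∧ F) ∧ x0
  [7] F ∧ x0
  [8] F

Answer: normal form = F  (in 8 steps)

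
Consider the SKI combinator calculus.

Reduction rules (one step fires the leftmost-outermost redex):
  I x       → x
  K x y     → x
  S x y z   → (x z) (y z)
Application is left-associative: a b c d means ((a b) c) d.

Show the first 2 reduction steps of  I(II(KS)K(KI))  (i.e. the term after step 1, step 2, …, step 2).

  start: I(II(KS)K(KI))
  [1] II(KS)K(KI)
  [2] I(KS)K(KI)

Answer: after 2 steps: I(KS)K(KI)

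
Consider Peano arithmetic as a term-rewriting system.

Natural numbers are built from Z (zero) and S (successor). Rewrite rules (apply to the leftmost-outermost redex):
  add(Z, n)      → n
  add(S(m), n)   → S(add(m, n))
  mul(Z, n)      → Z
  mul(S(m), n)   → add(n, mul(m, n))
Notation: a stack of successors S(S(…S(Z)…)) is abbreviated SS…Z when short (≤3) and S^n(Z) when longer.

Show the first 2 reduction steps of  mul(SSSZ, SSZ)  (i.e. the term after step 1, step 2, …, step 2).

  start: mul(SSSZ, SSZ)
  [1] add(SSZ, mul(SSZ, SSZ))
  [2] S(add(SZ, mul(SSZ, SSZ)))

Answer: after 2 steps: S(add(SZ, mul(SSZ, SSZ)))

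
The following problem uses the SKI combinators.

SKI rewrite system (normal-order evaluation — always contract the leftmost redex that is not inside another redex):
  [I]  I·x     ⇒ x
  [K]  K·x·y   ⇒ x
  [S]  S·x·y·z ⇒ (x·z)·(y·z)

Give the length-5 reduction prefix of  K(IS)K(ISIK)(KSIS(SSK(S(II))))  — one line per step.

Answer: after 5 steps: S(SIK)(SS(S(S(II))(K(S(II)))))

Reduction:
  start: K(IS)K(ISIK)(KSIS(SSK(S(II))))
  →1  IS(ISIK)(KSIS(SSK(S(II))))
  →2  S(ISIK)(KSIS(SSK(S(II))))
  →3  S(SIK)(KSIS(SSK(S(II))))
  →4  S(SIK)(SS(SSK(S(II))))
  →5  S(SIK)(SS(S(S(II))(K(S(II)))))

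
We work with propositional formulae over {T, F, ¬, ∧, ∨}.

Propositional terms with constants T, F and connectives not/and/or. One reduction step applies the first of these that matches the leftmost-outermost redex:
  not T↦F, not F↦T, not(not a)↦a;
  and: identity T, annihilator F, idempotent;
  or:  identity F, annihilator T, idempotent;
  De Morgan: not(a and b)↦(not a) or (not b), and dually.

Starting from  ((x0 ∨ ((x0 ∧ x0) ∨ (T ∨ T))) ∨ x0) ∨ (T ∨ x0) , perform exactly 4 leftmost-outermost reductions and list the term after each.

  start: ((x0 ∨ ((x0 ∧ x0) ∨ (T ∨ T))) ∨ x0) ∨ (T ∨ x0)
  step 1: ((x0 ∨ (x0 ∨ (T ∨ T))) ∨ x0) ∨ (T ∨ x0)
  step 2: ((x0 ∨ (x0 ∨ T)) ∨ x0) ∨ (T ∨ x0)
  step 3: ((x0 ∨ T) ∨ x0) ∨ (T ∨ x0)
  step 4: (T ∨ x0) ∨ (T ∨ x0)

Answer: after 4 steps: (T ∨ x0) ∨ (T ∨ x0)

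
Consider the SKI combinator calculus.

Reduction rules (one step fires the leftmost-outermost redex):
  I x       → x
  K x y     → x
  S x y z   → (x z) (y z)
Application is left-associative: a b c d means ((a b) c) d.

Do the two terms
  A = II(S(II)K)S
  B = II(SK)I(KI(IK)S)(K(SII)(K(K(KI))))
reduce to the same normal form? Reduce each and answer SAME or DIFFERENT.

Answer: DIFFERENT — A ⇓ S(KS), B ⇓ S(SII)

Reduction:
Term A:
  start: II(S(II)K)S
  →1  I(S(II)K)S
  →2  S(II)KS
  →3  IIS(KS)
  →4  IS(KS)
  →5  S(KS)

Term B:
  start: II(SK)I(KI(IK)S)(K(SII)(K(K(KI))))
  →1  I(SK)I(KI(IK)S)(K(SII)(K(K(KI))))
  →2  SKI(KI(IK)S)(K(SII)(K(K(KI))))
  →3  K(KI(IK)S)(I(KI(IK)S))(K(SII)(K(K(KI))))
  →4  KI(IK)S(K(SII)(K(K(KI))))
  →5  IS(K(SII)(K(K(KI))))
  →6  S(K(SII)(K(K(KI))))
  →7  S(SII)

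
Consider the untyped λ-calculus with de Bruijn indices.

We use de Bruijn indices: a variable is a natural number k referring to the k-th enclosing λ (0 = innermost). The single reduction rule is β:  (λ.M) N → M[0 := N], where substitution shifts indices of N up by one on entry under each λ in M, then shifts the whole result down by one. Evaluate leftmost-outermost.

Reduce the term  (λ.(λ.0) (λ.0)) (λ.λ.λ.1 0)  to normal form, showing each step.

  start: (λ.(λ.0) (λ.0)) (λ.λ.λ.1 0)
  [1] (λ.0) (λ.0)
  [2] λ.0

Answer: normal form = λ.0  (in 2 steps)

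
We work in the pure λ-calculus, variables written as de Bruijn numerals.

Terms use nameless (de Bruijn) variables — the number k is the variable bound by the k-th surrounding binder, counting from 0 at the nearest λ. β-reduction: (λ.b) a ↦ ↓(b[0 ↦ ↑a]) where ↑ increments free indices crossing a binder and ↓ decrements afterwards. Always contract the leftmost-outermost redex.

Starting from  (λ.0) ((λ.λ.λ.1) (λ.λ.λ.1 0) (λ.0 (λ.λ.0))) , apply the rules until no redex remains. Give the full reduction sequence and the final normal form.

Answer: normal form = λ.λ.0 (λ.λ.0)  (in 3 steps)

Reduction:
  start: (λ.0) ((λ.λ.λ.1) (λ.λ.λ.1 0) (λ.0 (λ.λ.0)))
  step 1: (λ.λ.λ.1) (λ.λ.λ.1 0) (λ.0 (λ.λ.0))
  step 2: (λ.λ.1) (λ.0 (λ.λ.0))
  step 3: λ.λ.0 (λ.λ.0)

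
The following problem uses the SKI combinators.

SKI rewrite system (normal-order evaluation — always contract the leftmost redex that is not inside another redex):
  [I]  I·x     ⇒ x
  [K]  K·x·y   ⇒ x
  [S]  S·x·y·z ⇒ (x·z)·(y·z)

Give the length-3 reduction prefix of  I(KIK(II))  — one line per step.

Answer: after 3 steps: II

Derivation:
  start: I(KIK(II))
  [1] KIK(II)
  [2] I(II)
  [3] II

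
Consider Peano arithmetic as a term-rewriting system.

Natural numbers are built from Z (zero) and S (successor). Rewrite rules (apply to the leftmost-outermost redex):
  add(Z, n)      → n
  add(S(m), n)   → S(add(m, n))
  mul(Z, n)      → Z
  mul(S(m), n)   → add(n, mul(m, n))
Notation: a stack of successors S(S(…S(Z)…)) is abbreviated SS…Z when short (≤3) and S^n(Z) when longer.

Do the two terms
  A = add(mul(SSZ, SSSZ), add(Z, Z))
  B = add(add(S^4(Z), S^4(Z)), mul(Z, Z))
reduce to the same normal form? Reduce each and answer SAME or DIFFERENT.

Answer: DIFFERENT — A ⇓ S^6(Z), B ⇓ S^8(Z)

Working:
Term A:
  start: add(mul(SSZ, SSSZ), add(Z, Z))
  step 1: add(add(SSSZ, mul(SZ, SSSZ)), add(Z, Z))
  step 2: add(S(add(SSZ, mul(SZ, SSSZ))), add(Z, Z))
  step 3: S(add(add(SSZ, mul(SZ, SSSZ)), add(Z, Z)))
  step 4: S(add(S(add(SZ, mul(SZ, SSSZ))), add(Z, Z)))
  step 5: S(S(add(add(SZ, mul(SZ, SSSZ)), add(Z, Z))))
  step 6: S(S(add(S(add(Z, mul(SZ, SSSZ))), add(Z, Z))))
  step 7: S(S(S(add(add(Z, mul(SZ, SSSZ)), add(Z, Z)))))
  step 8: S(S(S(add(mul(SZ, SSSZ), add(Z, Z)))))
  step 9: S(S(S(add(add(SSSZ, mul(Z, SSSZ)), add(Z, Z)))))
  step 10: S(S(S(add(S(add(SSZ, mul(Z, SSSZ))), add(Z, Z)))))
  step 11: S(S(S(S(add(add(SSZ, mul(Z, SSSZ)), add(Z, Z))))))
  step 12: S(S(S(S(add(S(add(SZ, mul(Z, SSSZ))), add(Z, Z))))))
  step 13: S(S(S(S(S(add(add(SZ, mul(Z, SSSZ)), add(Z, Z)))))))
  step 14: S(S(S(S(S(add(S(add(Z, mul(Z, SSSZ))), add(Z, Z)))))))
  step 15: S(S(S(S(S(S(add(add(Z, mul(Z, SSSZ)), add(Z, Z))))))))
  step 16: S(S(S(S(S(S(add(mul(Z, SSSZ), add(Z, Z))))))))
  step 17: S(S(S(S(S(S(add(Z, add(Z, Z))))))))
  step 18: S(S(S(S(S(S(add(Z, Z)))))))
  step 19: S^6(Z)

Term B:
  start: add(add(S^4(Z), S^4(Z)), mul(Z, Z))
  step 1: add(S(add(SSSZ, S^4(Z))), mul(Z, Z))
  step 2: S(add(add(SSSZ, S^4(Z)), mul(Z, Z)))
  step 3: S(add(S(add(SSZ, S^4(Z))), mul(Z, Z)))
  step 4: S(S(add(add(SSZ, S^4(Z)), mul(Z, Z))))
  step 5: S(S(add(S(add(SZ, S^4(Z))), mul(Z, Z))))
  step 6: S(S(S(add(add(SZ, S^4(Z)), mul(Z, Z)))))
  step 7: S(S(S(add(S(add(Z, S^4(Z))), mul(Z, Z)))))
  step 8: S(S(S(S(add(add(Z, S^4(Z)), mul(Z, Z))))))
  step 9: S(S(S(S(add(S^4(Z), mul(Z, Z))))))
  step 10: S(S(S(S(S(add(SSSZ, mul(Z, Z)))))))
  step 11: S(S(S(S(S(S(add(SSZ, mul(Z, Z))))))))
  step 12: S(S(S(S(S(S(S(add(SZ, mul(Z, Z)))))))))
  step 13: S(S(S(S(S(S(S(S(add(Z, mul(Z, Z))))))))))
  step 14: S(S(S(S(S(S(S(S(mul(Z, Z)))))))))
  step 15: S^8(Z)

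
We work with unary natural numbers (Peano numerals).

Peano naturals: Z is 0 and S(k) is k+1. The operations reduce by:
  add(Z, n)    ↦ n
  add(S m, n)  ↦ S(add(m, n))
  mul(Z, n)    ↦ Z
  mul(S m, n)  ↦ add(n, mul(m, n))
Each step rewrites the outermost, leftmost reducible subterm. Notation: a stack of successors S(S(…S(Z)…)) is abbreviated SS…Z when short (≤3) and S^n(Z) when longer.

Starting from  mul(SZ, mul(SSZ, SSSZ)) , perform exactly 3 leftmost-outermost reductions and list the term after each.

  start: mul(SZ, mul(SSZ, SSSZ))
  [1] add(mul(SSZ, SSSZ), mul(Z, mul(SSZ, SSSZ)))
  [2] add(add(SSSZ, mul(SZ, SSSZ)), mul(Z, mul(SSZ, SSSZ)))
  [3] add(S(add(SSZ, mul(SZ, SSSZ))), mul(Z, mul(SSZ, SSSZ)))

Answer: after 3 steps: add(S(add(SSZ, mul(SZ, SSSZ))), mul(Z, mul(SSZ, SSSZ)))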